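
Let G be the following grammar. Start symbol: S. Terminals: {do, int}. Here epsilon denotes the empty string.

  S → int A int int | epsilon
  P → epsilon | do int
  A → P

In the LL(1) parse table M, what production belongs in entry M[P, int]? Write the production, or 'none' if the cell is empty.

FIRST(S) = {epsilon, int}
FIRST(P) = {epsilon, do}
FIRST(A) = {epsilon, do}  (via P)
FOLLOW(S) includes $ since S is the start symbol.
FOLLOW(A): in S→int A int int, A is followed by int int with FIRST {int}. Thus FOLLOW(A) = {int}.
FOLLOW(P): in A→P, the suffix after P is empty, so FOLLOW(P) ⊇ FOLLOW(A) = {int}. Thus FOLLOW(P) = {int}.
For P → epsilon: FIRST(epsilon) = {epsilon}, so it goes in M[P, t] for t ∈ {}; since epsilon ∈ FIRST, also for every t ∈ FOLLOW(P) = {int}.
For P → do int: FIRST(do int) = {do}, so it goes in M[P, t] for t ∈ {do}.

P → epsilon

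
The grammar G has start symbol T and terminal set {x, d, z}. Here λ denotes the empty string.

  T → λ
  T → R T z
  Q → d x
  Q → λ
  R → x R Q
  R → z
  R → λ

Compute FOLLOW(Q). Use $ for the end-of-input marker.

{d, x, z}

FIRST(Q): from Q→d x we get {d}; from Q→λ we get {λ}. So FIRST(Q) = {λ, d}.
FIRST(R): from R→x R Q we get {x}; from R→z we get {z}; from R→λ we get {λ}. So FIRST(R) = {λ, x, z}.
FIRST(T): from T→λ we get {λ}; from T→R T z we get {x, z}. So FIRST(T) = {λ, x, z}.
FOLLOW(T) includes $ since T is the start symbol.
FOLLOW(T): in T→R T z, T is followed by z with FIRST {z}. Thus FOLLOW(T) = {$, z}.
FOLLOW(R): in T→R T z, R is followed by T z with FIRST {x, z}; in R→x R Q, R is followed by Q with FIRST {λ, d}; in R→x R Q, the suffix after R is nullable (adds nothing new). Thus FOLLOW(R) = {d, x, z}.
FOLLOW(Q): in R→x R Q, the suffix after Q is empty, so FOLLOW(Q) ⊇ FOLLOW(R) = {d, x, z}. Thus FOLLOW(Q) = {d, x, z}.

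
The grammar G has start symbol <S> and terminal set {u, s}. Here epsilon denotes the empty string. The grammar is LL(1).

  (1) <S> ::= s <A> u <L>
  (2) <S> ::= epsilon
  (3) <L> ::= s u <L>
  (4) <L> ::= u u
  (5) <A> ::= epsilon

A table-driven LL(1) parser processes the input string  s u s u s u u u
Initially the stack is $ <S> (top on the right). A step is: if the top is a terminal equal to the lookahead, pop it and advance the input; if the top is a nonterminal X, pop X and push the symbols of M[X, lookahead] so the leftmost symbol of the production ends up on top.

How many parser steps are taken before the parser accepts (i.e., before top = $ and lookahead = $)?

step 1: stack=$ <S>  input=s u s u s u u u $  — expand <S> ::= s <A> u <L>
step 2: stack=$ <L> u <A> s  input=s u s u s u u u $  — match s
step 3: stack=$ <L> u <A>  input=u s u s u u u $  — expand <A> ::= epsilon
step 4: stack=$ <L> u  input=u s u s u u u $  — match u
step 5: stack=$ <L>  input=s u s u u u $  — expand <L> ::= s u <L>
step 6: stack=$ <L> u s  input=s u s u u u $  — match s
step 7: stack=$ <L> u  input=u s u u u $  — match u
step 8: stack=$ <L>  input=s u u u $  — expand <L> ::= s u <L>
step 9: stack=$ <L> u s  input=s u u u $  — match s
step 10: stack=$ <L> u  input=u u u $  — match u
step 11: stack=$ <L>  input=u u $  — expand <L> ::= u u
step 12: stack=$ u u  input=u u $  — match u
step 13: stack=$ u  input=u $  — match u
Accept reached after 13 steps.

13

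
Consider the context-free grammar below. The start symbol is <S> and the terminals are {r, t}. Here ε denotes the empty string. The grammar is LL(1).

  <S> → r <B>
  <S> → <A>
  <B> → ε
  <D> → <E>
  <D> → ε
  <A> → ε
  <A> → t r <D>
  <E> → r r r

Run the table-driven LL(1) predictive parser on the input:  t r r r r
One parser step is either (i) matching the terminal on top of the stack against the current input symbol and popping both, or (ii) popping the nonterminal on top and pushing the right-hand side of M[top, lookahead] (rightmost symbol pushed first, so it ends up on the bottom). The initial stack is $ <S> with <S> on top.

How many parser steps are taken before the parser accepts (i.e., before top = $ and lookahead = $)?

     Stack      Input        Action
  1  $ <S>      t r r r r $  expand <S> → <A>
  2  $ <A>      t r r r r $  expand <A> → t r <D>
  3  $ <D> r t  t r r r r $  match t
  4  $ <D> r    r r r r $    match r
  5  $ <D>      r r r $      expand <D> → <E>
  6  $ <E>      r r r $      expand <E> → r r r
  7  $ r r r    r r r $      match r
  8  $ r r      r r $        match r
  9  $ r        r $          match r
Accept reached after 9 steps.

9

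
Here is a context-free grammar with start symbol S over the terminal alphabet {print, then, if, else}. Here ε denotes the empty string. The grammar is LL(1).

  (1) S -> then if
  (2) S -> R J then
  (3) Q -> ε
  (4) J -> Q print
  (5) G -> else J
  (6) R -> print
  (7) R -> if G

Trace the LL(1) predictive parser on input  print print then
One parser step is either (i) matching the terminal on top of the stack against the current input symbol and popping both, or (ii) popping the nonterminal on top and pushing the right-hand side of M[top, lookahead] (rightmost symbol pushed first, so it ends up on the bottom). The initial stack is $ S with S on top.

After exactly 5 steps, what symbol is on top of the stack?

     Stack           Input               Action
  1  $ S             print print then $  expand S -> R J then
  2  $ then J R      print print then $  expand R -> print
  3  $ then J print  print print then $  match print
  4  $ then J        print then $        expand J -> Q print
  5  $ then print Q  print then $        expand Q -> ε
Stack after step 5: $ then print (top = print).

print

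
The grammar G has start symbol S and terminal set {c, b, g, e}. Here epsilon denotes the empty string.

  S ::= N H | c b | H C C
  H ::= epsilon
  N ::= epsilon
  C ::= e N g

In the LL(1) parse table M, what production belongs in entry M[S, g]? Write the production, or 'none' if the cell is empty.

none

FIRST(H): from H::=epsilon we get {epsilon}. So FIRST(H) = {epsilon}.
FIRST(N): from N::=epsilon we get {epsilon}. So FIRST(N) = {epsilon}.
FIRST(C): from C::=e N g we get {e}. So FIRST(C) = {e}.
FIRST(S): from S::=N H we get {epsilon}; from S::=c b we get {c}; from S::=H C C we get {e}. So FIRST(S) = {epsilon, c, e}.
FOLLOW(S) includes $ since S is the start symbol.
FOLLOW(S): S appears on no right-hand side. Thus FOLLOW(S) = {$}.
For S ::= N H: FIRST(N H) = {epsilon}, so it goes in M[S, t] for t ∈ {}; since epsilon ∈ FIRST, also for every t ∈ FOLLOW(S) = {$}.
For S ::= c b: FIRST(c b) = {c}, so it goes in M[S, t] for t ∈ {c}.
For S ::= H C C: FIRST(H C C) = {e}, so it goes in M[S, t] for t ∈ {e}.
None of these place a production in M[S, g].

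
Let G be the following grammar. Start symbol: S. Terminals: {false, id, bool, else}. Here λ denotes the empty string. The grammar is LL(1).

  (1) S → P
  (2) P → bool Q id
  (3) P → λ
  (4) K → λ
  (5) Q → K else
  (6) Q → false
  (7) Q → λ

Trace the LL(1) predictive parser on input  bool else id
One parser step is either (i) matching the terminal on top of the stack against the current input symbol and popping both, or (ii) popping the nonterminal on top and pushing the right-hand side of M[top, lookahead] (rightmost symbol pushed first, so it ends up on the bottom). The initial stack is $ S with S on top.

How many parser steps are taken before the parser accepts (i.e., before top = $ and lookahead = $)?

     Stack        Input           Action
  1  $ S          bool else id $  expand S → P
  2  $ P          bool else id $  expand P → bool Q id
  3  $ id Q bool  bool else id $  match bool
  4  $ id Q       else id $       expand Q → K else
  5  $ id else K  else id $       expand K → λ
  6  $ id else    else id $       match else
  7  $ id         id $            match id
Accept reached after 7 steps.

7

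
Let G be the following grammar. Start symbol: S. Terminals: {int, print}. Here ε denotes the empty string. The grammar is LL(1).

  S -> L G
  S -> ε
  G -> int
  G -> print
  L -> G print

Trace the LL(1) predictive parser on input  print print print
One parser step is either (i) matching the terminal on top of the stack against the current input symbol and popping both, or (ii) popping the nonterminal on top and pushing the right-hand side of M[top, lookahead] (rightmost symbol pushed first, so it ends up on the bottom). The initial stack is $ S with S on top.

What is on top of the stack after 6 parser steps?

step 1: stack=$ S  input=print print print $  — expand S -> L G
step 2: stack=$ G L  input=print print print $  — expand L -> G print
step 3: stack=$ G print G  input=print print print $  — expand G -> print
step 4: stack=$ G print print  input=print print print $  — match print
step 5: stack=$ G print  input=print print $  — match print
step 6: stack=$ G  input=print $  — expand G -> print
Stack after step 6: $ print (top = print).

print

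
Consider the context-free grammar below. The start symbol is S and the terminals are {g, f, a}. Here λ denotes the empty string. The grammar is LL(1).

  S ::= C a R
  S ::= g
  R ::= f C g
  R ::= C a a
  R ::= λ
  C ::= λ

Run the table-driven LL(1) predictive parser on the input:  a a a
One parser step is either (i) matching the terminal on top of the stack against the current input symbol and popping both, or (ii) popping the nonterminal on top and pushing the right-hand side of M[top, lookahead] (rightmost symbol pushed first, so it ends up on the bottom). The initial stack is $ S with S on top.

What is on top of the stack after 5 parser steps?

a

     Stack    Input    Action
  1  $ S      a a a $  expand S ::= C a R
  2  $ R a C  a a a $  expand C ::= λ
  3  $ R a    a a a $  match a
  4  $ R      a a $    expand R ::= C a a
  5  $ a a C  a a $    expand C ::= λ
Stack after step 5: $ a a (top = a).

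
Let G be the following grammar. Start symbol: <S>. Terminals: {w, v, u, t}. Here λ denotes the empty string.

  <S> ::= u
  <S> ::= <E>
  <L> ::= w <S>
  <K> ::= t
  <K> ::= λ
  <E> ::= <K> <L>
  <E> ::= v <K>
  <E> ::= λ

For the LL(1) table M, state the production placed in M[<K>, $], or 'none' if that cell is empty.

FIRST(<L>): from <L>::=w <S> we get {w}. So FIRST(<L>) = {w}.
FIRST(<K>): from <K>::=t we get {t}; from <K>::=λ we get {λ}. So FIRST(<K>) = {λ, t}.
FIRST(<E>): from <E>::=<K> <L> we get {t, w}; from <E>::=v <K> we get {v}; from <E>::=λ we get {λ}. So FIRST(<E>) = {λ, t, v, w}.
FIRST(<S>): from <S>::=u we get {u}; from <S>::=<E> we get {λ, t, v, w}. So FIRST(<S>) = {λ, t, u, v, w}.
FOLLOW(<S>) includes $ since <S> is the start symbol.
FOLLOW(<E>): in <S>::=<E>, the suffix after <E> is empty, so FOLLOW(<E>) ⊇ FOLLOW(<S>) = {$}. Thus FOLLOW(<E>) = {$}.
FOLLOW(<K>): in <E>::=<K> <L>, <K> is followed by <L> with FIRST {w}; in <E>::=v <K>, the suffix after <K> is empty, so FOLLOW(<K>) ⊇ FOLLOW(<E>) = {$}. Thus FOLLOW(<K>) = {$, w}.
For <K> ::= t: FIRST(t) = {t}, so it goes in M[<K>, t] for t ∈ {t}.
For <K> ::= λ: FIRST(λ) = {λ}, so it goes in M[<K>, t] for t ∈ {}; since λ ∈ FIRST, also for every t ∈ FOLLOW(<K>) = {$, w}.

<K> ::= λ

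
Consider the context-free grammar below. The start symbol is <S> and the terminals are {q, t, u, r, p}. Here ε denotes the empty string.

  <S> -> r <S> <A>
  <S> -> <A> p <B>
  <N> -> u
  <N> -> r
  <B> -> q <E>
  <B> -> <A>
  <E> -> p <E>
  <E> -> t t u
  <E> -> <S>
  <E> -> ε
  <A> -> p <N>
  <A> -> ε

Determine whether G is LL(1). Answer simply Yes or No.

No

FIRST(<S>) = {p, r}
FIRST(<N>) = {r, u}
FIRST(<B>) = {ε, p, q}
FIRST(<E>) = {ε, p, r, t}
FIRST(<A>) = {ε, p}
FOLLOW(<S>) = {$, p}
FOLLOW(<N>) = {$, p}
FOLLOW(<B>) = {$, p}
FOLLOW(<E>) = {$, p}
FOLLOW(<A>) = {$, p}
Cell M[<A>, p] receives both <A> -> p <N> and <A> -> ε — the grammar is not LL(1).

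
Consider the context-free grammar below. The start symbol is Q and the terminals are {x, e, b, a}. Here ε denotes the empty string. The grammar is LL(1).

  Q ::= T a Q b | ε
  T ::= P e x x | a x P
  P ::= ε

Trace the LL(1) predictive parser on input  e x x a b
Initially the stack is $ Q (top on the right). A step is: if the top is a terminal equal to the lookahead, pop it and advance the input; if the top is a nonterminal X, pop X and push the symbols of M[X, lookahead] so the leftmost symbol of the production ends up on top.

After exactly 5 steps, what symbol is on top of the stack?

x

step 1: stack=$ Q  input=e x x a b $  — expand Q ::= T a Q b
step 2: stack=$ b Q a T  input=e x x a b $  — expand T ::= P e x x
step 3: stack=$ b Q a x x e P  input=e x x a b $  — expand P ::= ε
step 4: stack=$ b Q a x x e  input=e x x a b $  — match e
step 5: stack=$ b Q a x x  input=x x a b $  — match x
Stack after step 5: $ b Q a x (top = x).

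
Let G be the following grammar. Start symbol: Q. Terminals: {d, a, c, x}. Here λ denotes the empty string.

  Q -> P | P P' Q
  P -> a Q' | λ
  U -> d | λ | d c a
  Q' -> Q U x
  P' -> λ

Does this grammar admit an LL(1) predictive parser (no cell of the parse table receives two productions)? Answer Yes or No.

No

FIRST(Q) = {λ, a}
FIRST(P) = {λ, a}
FIRST(U) = {λ, d}
FIRST(Q') = {a, d, x}
FIRST(P') = {λ}
FOLLOW(Q) = {$, d, x}
FOLLOW(P) = {$, a, d, x}
FOLLOW(U) = {x}
FOLLOW(Q') = {$, a, d, x}
FOLLOW(P') = {$, a, d, x}
Cell M[P, a] receives both P -> a Q' and P -> λ — the grammar is not LL(1).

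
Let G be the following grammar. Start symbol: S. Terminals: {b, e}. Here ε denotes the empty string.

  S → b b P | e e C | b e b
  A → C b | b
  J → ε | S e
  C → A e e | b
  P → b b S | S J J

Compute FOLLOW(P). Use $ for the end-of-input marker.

{$, b, e}

FIRST(S): from S→b b P we get {b}; from S→e e C we get {e}; from S→b e b we get {b}. So FIRST(S) = {b, e}.
FIRST(J): from J→ε we get {ε}; from J→S e we get {b, e}. So FIRST(J) = {ε, b, e}.
FIRST(P): from P→b b S we get {b}; from P→S J J we get {b, e}. So FIRST(P) = {b, e}.
FIRST(A): from A→C b we get {b}; from A→b we get {b}. So FIRST(A) = {b}.
FIRST(C): from C→A e e we get {b}; from C→b we get {b}. So FIRST(C) = {b}.
FOLLOW(S) includes $ since S is the start symbol.
FOLLOW(A): in C→A e e, A is followed by e e with FIRST {e}. Thus FOLLOW(A) = {e}.
FOLLOW(S): in J→S e, S is followed by e with FIRST {e}; in P→b b S, the suffix after S is empty, so FOLLOW(S) ⊇ FOLLOW(P) = {$, b, e}; in P→S J J, S is followed by J J with FIRST {ε, b, e}; in P→S J J, the suffix after S is nullable, so FOLLOW(S) ⊇ FOLLOW(P) = {$, b, e}. Thus FOLLOW(S) = {$, b, e}.
FOLLOW(C): in S→e e C, the suffix after C is empty, so FOLLOW(C) ⊇ FOLLOW(S) = {$, b, e}; in A→C b, C is followed by b with FIRST {b}. Thus FOLLOW(C) = {$, b, e}.
FOLLOW(P): in S→b b P, the suffix after P is empty, so FOLLOW(P) ⊇ FOLLOW(S) = {$, b, e}. Thus FOLLOW(P) = {$, b, e}.
FOLLOW(J): in P→S J J (occurrence 1), J is followed by J with FIRST {ε, b, e}; in P→S J J (occurrence 1), the suffix after J is nullable, so FOLLOW(J) ⊇ FOLLOW(P) = {$, b, e}; in P→S J J (occurrence 2), the suffix after J is empty, so FOLLOW(J) ⊇ FOLLOW(P) = {$, b, e}. Thus FOLLOW(J) = {$, b, e}.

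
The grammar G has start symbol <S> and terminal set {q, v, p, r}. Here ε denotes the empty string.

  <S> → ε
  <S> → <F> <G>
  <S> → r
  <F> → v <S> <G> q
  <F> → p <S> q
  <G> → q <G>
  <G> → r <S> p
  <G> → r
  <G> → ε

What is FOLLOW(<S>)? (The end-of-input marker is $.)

FIRST(<F>) = {p, v}
FIRST(<G>) = {ε, q, r}
FIRST(<S>) = {ε, p, r, v}  (via <F> <G>)
FOLLOW(<S>) includes $ since <S> is the start symbol.
FOLLOW(<S>): in <F>→v <S> <G> q, <S> is followed by <G> q with FIRST {q, r}; in <F>→p <S> q, <S> is followed by q with FIRST {q}; in <G>→r <S> p, <S> is followed by p with FIRST {p}. Thus FOLLOW(<S>) = {$, p, q, r}.
FOLLOW(<F>): in <S>→<F> <G>, <F> is followed by <G> with FIRST {ε, q, r}; in <S>→<F> <G>, the suffix after <F> is nullable, so FOLLOW(<F>) ⊇ FOLLOW(<S>) = {$, p, q, r}. Thus FOLLOW(<F>) = {$, p, q, r}.
FOLLOW(<G>): in <S>→<F> <G>, the suffix after <G> is empty, so FOLLOW(<G>) ⊇ FOLLOW(<S>) = {$, p, q, r}; in <F>→v <S> <G> q, <G> is followed by q with FIRST {q}; in <G>→q <G>, the suffix after <G> is empty (adds nothing new). Thus FOLLOW(<G>) = {$, p, q, r}.

{$, p, q, r}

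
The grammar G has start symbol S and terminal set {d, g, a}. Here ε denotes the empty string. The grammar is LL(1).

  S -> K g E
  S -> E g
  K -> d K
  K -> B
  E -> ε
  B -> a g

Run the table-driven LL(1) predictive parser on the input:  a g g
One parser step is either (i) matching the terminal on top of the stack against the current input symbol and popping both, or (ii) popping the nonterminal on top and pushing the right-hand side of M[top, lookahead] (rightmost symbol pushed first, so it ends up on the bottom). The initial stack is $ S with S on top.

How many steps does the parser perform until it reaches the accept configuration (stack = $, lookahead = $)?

7

step 1: stack=$ S  input=a g g $  — expand S -> K g E
step 2: stack=$ E g K  input=a g g $  — expand K -> B
step 3: stack=$ E g B  input=a g g $  — expand B -> a g
step 4: stack=$ E g g a  input=a g g $  — match a
step 5: stack=$ E g g  input=g g $  — match g
step 6: stack=$ E g  input=g $  — match g
step 7: stack=$ E  input=$  — expand E -> ε
Accept reached after 7 steps.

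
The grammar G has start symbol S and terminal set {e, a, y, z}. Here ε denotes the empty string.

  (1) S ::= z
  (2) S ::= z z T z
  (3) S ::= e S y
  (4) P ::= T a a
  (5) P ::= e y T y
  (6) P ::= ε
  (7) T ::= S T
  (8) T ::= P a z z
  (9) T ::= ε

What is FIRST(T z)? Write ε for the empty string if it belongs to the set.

{a, e, z}

FIRST(S) = {e, z}
FIRST(P) = {ε, a, e, z}  (via T a a)
FIRST(T) = {ε, a, e, z}  (via S T, P a z z)
FIRST(T z): take FIRST of each symbol in turn, carrying on past any symbol whose FIRST contains ε; result {a, e, z}.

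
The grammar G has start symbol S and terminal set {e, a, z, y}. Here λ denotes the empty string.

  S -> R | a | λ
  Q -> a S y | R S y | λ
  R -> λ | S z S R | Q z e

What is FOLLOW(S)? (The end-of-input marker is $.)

FIRST(S) = {λ, a, y, z}  (via R)
FIRST(Q) = {λ, a, y, z}  (via R S y)
FIRST(R) = {λ, a, y, z}  (via S z S R, Q z e)
FOLLOW(S) includes $ since S is the start symbol.
FOLLOW(Q): in R->Q z e, Q is followed by z e with FIRST {z}. Thus FOLLOW(Q) = {z}.
FOLLOW(S): in Q->a S y, S is followed by y with FIRST {y}; in Q->R S y, S is followed by y with FIRST {y}; in R->S z S R (occurrence 1), S is followed by z S R with FIRST {z}; in R->S z S R (occurrence 2), S is followed by R with FIRST {λ, a, y, z}; in R->S z S R (occurrence 2), the suffix after S is nullable, so FOLLOW(S) ⊇ FOLLOW(R) = {$, a, y, z}. Thus FOLLOW(S) = {$, a, y, z}.
FOLLOW(R): in S->R, the suffix after R is empty, so FOLLOW(R) ⊇ FOLLOW(S) = {$, a, y, z}; in Q->R S y, R is followed by S y with FIRST {a, y, z}; in R->S z S R, the suffix after R is empty (adds nothing new). Thus FOLLOW(R) = {$, a, y, z}.

{$, a, y, z}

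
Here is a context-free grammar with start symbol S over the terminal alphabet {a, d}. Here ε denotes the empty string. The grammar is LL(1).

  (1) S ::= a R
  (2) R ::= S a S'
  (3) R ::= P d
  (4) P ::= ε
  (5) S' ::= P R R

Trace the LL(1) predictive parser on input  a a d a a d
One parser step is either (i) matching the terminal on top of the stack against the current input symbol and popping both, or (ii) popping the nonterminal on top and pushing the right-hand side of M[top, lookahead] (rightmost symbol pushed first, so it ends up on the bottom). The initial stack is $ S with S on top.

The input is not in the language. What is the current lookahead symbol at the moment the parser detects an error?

$

step 1: stack=$ S  input=a a d a a d $  — expand S ::= a R
step 2: stack=$ R a  input=a a d a a d $  — match a
step 3: stack=$ R  input=a d a a d $  — expand R ::= S a S'
step 4: stack=$ S' a S  input=a d a a d $  — expand S ::= a R
step 5: stack=$ S' a R a  input=a d a a d $  — match a
step 6: stack=$ S' a R  input=d a a d $  — expand R ::= P d
step 7: stack=$ S' a d P  input=d a a d $  — expand P ::= ε
step 8: stack=$ S' a d  input=d a a d $  — match d
step 9: stack=$ S' a  input=a a d $  — match a
step 10: stack=$ S'  input=a d $  — expand S' ::= P R R
step 11: stack=$ R R P  input=a d $  — expand P ::= ε
step 12: stack=$ R R  input=a d $  — expand R ::= S a S'
step 13: stack=$ R S' a S  input=a d $  — expand S ::= a R
step 14: stack=$ R S' a R a  input=a d $  — match a
step 15: stack=$ R S' a R  input=d $  — expand R ::= P d
step 16: stack=$ R S' a d P  input=d $  — expand P ::= ε
step 17: stack=$ R S' a d  input=d $  — match d
step 18: stack=$ R S' a  input=$  — error: top is terminal a but lookahead is $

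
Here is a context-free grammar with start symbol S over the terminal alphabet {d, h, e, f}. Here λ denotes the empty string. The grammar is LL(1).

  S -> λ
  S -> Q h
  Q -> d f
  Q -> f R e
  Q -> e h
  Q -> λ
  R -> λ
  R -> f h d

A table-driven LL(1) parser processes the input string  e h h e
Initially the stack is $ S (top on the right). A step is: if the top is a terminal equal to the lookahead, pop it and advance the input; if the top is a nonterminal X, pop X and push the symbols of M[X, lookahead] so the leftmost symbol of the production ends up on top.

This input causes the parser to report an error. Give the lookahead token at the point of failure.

e

step 1: stack=$ S  input=e h h e $  — expand S -> Q h
step 2: stack=$ h Q  input=e h h e $  — expand Q -> e h
step 3: stack=$ h h e  input=e h h e $  — match e
step 4: stack=$ h h  input=h h e $  — match h
step 5: stack=$ h  input=h e $  — match h
step 6: stack=$  input=e $  — error: stack empty but input remains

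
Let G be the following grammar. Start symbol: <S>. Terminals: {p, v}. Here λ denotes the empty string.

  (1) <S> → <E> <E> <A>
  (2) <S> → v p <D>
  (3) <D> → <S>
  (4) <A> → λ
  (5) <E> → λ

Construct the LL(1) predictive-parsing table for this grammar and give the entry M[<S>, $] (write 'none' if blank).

FIRST(<A>): from <A>→λ we get {λ}. So FIRST(<A>) = {λ}.
FIRST(<E>): from <E>→λ we get {λ}. So FIRST(<E>) = {λ}.
FIRST(<S>): from <S>→<E> <E> <A> we get {λ}; from <S>→v p <D> we get {v}. So FIRST(<S>) = {λ, v}.
FIRST(<D>): from <D>→<S> we get {λ, v}. So FIRST(<D>) = {λ, v}.
FOLLOW(<S>) includes $ since <S> is the start symbol.
FOLLOW(<S>): in <D>→<S>, the suffix after <S> is empty, so FOLLOW(<S>) ⊇ FOLLOW(<D>) = {$}. Thus FOLLOW(<S>) = {$}.
FOLLOW(<D>): in <S>→v p <D>, the suffix after <D> is empty, so FOLLOW(<D>) ⊇ FOLLOW(<S>) = {$}. Thus FOLLOW(<D>) = {$}.
For <S> → <E> <E> <A>: FIRST(<E> <E> <A>) = {λ}, so it goes in M[<S>, t] for t ∈ {}; since λ ∈ FIRST, also for every t ∈ FOLLOW(<S>) = {$}.
For <S> → v p <D>: FIRST(v p <D>) = {v}, so it goes in M[<S>, t] for t ∈ {v}.

<S> → <E> <E> <A>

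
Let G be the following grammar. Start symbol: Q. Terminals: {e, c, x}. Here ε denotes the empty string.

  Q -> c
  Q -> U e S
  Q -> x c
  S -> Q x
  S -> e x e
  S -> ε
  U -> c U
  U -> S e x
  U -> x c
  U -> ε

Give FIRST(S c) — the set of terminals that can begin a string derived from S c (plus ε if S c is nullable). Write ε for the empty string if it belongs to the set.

FIRST(Q) = {c, e, x}  (via U e S)
FIRST(S) = {ε, c, e, x}  (via Q x)
FIRST(U) = {ε, c, e, x}  (via S e x)
FIRST(S c): take FIRST of each symbol in turn, carrying on past any symbol whose FIRST contains ε; result {c, e, x}.

{c, e, x}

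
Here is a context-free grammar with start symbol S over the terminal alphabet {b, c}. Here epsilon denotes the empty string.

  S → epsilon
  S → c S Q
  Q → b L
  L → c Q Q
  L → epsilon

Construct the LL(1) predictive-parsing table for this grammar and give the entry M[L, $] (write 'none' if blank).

FIRST(S): from S→epsilon we get {epsilon}; from S→c S Q we get {c}. So FIRST(S) = {epsilon, c}.
FIRST(Q): from Q→b L we get {b}. So FIRST(Q) = {b}.
FIRST(L): from L→c Q Q we get {c}; from L→epsilon we get {epsilon}. So FIRST(L) = {epsilon, c}.
FOLLOW(S) includes $ since S is the start symbol.
FOLLOW(Q): in S→c S Q, the suffix after Q is empty, so FOLLOW(Q) ⊇ FOLLOW(S) = {$, b}; in L→c Q Q (occurrence 1), Q is followed by Q with FIRST {b}; in L→c Q Q (occurrence 2), the suffix after Q is empty, so FOLLOW(Q) ⊇ FOLLOW(L) = {$, b}. Thus FOLLOW(Q) = {$, b}.
FOLLOW(L): in Q→b L, the suffix after L is empty, so FOLLOW(L) ⊇ FOLLOW(Q) = {$, b}. Thus FOLLOW(L) = {$, b}.
For L → c Q Q: FIRST(c Q Q) = {c}, so it goes in M[L, t] for t ∈ {c}.
For L → epsilon: FIRST(epsilon) = {epsilon}, so it goes in M[L, t] for t ∈ {}; since epsilon ∈ FIRST, also for every t ∈ FOLLOW(L) = {$, b}.

L → epsilon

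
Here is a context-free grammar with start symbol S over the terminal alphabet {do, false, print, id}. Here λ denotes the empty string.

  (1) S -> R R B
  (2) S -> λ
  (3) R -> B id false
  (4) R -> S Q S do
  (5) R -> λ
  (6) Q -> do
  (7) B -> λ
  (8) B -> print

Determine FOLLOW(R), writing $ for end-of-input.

{$, do, id, print}

FIRST(Q) = {do}
FIRST(B) = {λ, print}
FIRST(S) = {λ, do, id, print}  (via R R B)
FIRST(R) = {λ, do, id, print}  (via B id false, S Q S do)
FOLLOW(S) includes $ since S is the start symbol.
FOLLOW(S): in R->S Q S do (occurrence 1), S is followed by Q S do with FIRST {do}; in R->S Q S do (occurrence 2), S is followed by do with FIRST {do}. Thus FOLLOW(S) = {$, do}.
FOLLOW(R): in S->R R B (occurrence 1), R is followed by R B with FIRST {λ, do, id, print}; in S->R R B (occurrence 1), the suffix after R is nullable, so FOLLOW(R) ⊇ FOLLOW(S) = {$, do}; in S->R R B (occurrence 2), R is followed by B with FIRST {λ, print}; in S->R R B (occurrence 2), the suffix after R is nullable, so FOLLOW(R) ⊇ FOLLOW(S) = {$, do}. Thus FOLLOW(R) = {$, do, id, print}.
FOLLOW(Q): in R->S Q S do, Q is followed by S do with FIRST {do, id, print}. Thus FOLLOW(Q) = {do, id, print}.
FOLLOW(B): in S->R R B, the suffix after B is empty, so FOLLOW(B) ⊇ FOLLOW(S) = {$, do}; in R->B id false, B is followed by id false with FIRST {id}. Thus FOLLOW(B) = {$, do, id}.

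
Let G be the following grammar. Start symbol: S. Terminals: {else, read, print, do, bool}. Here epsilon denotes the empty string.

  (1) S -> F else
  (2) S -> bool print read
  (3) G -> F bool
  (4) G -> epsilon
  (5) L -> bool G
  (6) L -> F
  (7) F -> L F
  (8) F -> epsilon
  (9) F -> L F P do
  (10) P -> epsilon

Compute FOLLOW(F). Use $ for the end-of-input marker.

{bool, do, else}

FIRST(P): from P->epsilon we get {epsilon}. So FIRST(P) = {epsilon}.
FIRST(S): from S->F else we get {bool, do, else}; from S->bool print read we get {bool}. So FIRST(S) = {bool, do, else}.
FIRST(G): from G->F bool we get {bool, do}; from G->epsilon we get {epsilon}. So FIRST(G) = {epsilon, bool, do}.
FIRST(L): from L->bool G we get {bool}; from L->F we get {epsilon, bool, do}. So FIRST(L) = {epsilon, bool, do}.
FIRST(F): from F->L F we get {epsilon, bool, do}; from F->epsilon we get {epsilon}; from F->L F P do we get {bool, do}. So FIRST(F) = {epsilon, bool, do}.
FOLLOW(S) includes $ since S is the start symbol.
FOLLOW(S): S appears on no right-hand side. Thus FOLLOW(S) = {$}.
FOLLOW(P): in F->L F P do, P is followed by do with FIRST {do}. Thus FOLLOW(P) = {do}.
FOLLOW(G): in L->bool G, the suffix after G is empty, so FOLLOW(G) ⊇ FOLLOW(L) = {bool, do, else}. Thus FOLLOW(G) = {bool, do, else}.
FOLLOW(L): in F->L F, L is followed by F with FIRST {epsilon, bool, do}; in F->L F, the suffix after L is nullable, so FOLLOW(L) ⊇ FOLLOW(F) = {bool, do, else}; in F->L F P do, L is followed by F P do with FIRST {bool, do}. Thus FOLLOW(L) = {bool, do, else}.
FOLLOW(F): in S->F else, F is followed by else with FIRST {else}; in G->F bool, F is followed by bool with FIRST {bool}; in L->F, the suffix after F is empty, so FOLLOW(F) ⊇ FOLLOW(L) = {bool, do, else}; in F->L F, the suffix after F is empty (adds nothing new); in F->L F P do, F is followed by P do with FIRST {do}. Thus FOLLOW(F) = {bool, do, else}.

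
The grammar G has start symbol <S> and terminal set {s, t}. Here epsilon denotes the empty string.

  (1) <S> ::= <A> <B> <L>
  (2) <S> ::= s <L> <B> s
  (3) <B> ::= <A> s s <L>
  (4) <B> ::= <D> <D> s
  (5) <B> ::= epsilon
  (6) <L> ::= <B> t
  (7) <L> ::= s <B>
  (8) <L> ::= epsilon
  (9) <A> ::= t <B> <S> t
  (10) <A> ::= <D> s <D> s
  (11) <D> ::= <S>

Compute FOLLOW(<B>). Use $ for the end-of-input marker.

FIRST(<S>) = {s, t}  (via <A> <B> <L>)
FIRST(<D>) = {s, t}  (via <S>)
FIRST(<A>) = {s, t}  (via <D> s <D> s)
FIRST(<B>) = {epsilon, s, t}  (via <A> s s <L>, <D> <D> s)
FIRST(<L>) = {epsilon, s, t}  (via <B> t)
FOLLOW(<S>) includes $ since <S> is the start symbol.
FOLLOW(<D>): in <B>::=<D> <D> s (occurrence 1), <D> is followed by <D> s with FIRST {s, t}; in <B>::=<D> <D> s (occurrence 2), <D> is followed by s with FIRST {s}; in <A>::=<D> s <D> s (occurrence 1), <D> is followed by s <D> s with FIRST {s}; in <A>::=<D> s <D> s (occurrence 2), <D> is followed by s with FIRST {s}. Thus FOLLOW(<D>) = {s, t}.
FOLLOW(<S>): in <A>::=t <B> <S> t, <S> is followed by t with FIRST {t}; in <D>::=<S>, the suffix after <S> is empty, so FOLLOW(<S>) ⊇ FOLLOW(<D>) = {s, t}. Thus FOLLOW(<S>) = {$, s, t}.
FOLLOW(<A>): in <S>::=<A> <B> <L>, <A> is followed by <B> <L> with FIRST {epsilon, s, t}; in <S>::=<A> <B> <L>, the suffix after <A> is nullable, so FOLLOW(<A>) ⊇ FOLLOW(<S>) = {$, s, t}; in <B>::=<A> s s <L>, <A> is followed by s s <L> with FIRST {s}. Thus FOLLOW(<A>) = {$, s, t}.
FOLLOW(<B>): in <S>::=<A> <B> <L>, <B> is followed by <L> with FIRST {epsilon, s, t}; in <S>::=<A> <B> <L>, the suffix after <B> is nullable, so FOLLOW(<B>) ⊇ FOLLOW(<S>) = {$, s, t}; in <S>::=s <L> <B> s, <B> is followed by s with FIRST {s}; in <L>::=<B> t, <B> is followed by t with FIRST {t}; in <L>::=s <B>, the suffix after <B> is empty, so FOLLOW(<B>) ⊇ FOLLOW(<L>) = {$, s, t}; in <A>::=t <B> <S> t, <B> is followed by <S> t with FIRST {s, t}. Thus FOLLOW(<B>) = {$, s, t}.
FOLLOW(<L>): in <S>::=<A> <B> <L>, the suffix after <L> is empty, so FOLLOW(<L>) ⊇ FOLLOW(<S>) = {$, s, t}; in <S>::=s <L> <B> s, <L> is followed by <B> s with FIRST {s, t}; in <B>::=<A> s s <L>, the suffix after <L> is empty, so FOLLOW(<L>) ⊇ FOLLOW(<B>) = {$, s, t}. Thus FOLLOW(<L>) = {$, s, t}.

{$, s, t}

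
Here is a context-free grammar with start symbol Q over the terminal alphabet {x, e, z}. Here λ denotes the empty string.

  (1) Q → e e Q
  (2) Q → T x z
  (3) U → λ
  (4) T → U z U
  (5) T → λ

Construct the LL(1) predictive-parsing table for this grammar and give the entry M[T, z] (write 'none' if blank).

FIRST(U) = {λ}
FIRST(T) = {λ, z}  (via U z U)
FIRST(Q) = {e, x, z}  (via T x z)
FOLLOW(Q) includes $ since Q is the start symbol.
FOLLOW(T): in Q→T x z, T is followed by x z with FIRST {x}. Thus FOLLOW(T) = {x}.
For T → U z U: FIRST(U z U) = {z}, so it goes in M[T, t] for t ∈ {z}.
For T → λ: FIRST(λ) = {λ}, so it goes in M[T, t] for t ∈ {}; since λ ∈ FIRST, also for every t ∈ FOLLOW(T) = {x}.

T → U z U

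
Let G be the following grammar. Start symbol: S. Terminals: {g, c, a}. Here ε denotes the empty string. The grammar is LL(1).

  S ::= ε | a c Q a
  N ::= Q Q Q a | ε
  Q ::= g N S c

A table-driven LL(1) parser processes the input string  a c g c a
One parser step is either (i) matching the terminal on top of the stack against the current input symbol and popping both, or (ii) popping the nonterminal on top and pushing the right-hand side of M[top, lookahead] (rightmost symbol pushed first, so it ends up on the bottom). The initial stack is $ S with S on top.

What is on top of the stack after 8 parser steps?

a

step 1: stack=$ S  input=a c g c a $  — expand S ::= a c Q a
step 2: stack=$ a Q c a  input=a c g c a $  — match a
step 3: stack=$ a Q c  input=c g c a $  — match c
step 4: stack=$ a Q  input=g c a $  — expand Q ::= g N S c
step 5: stack=$ a c S N g  input=g c a $  — match g
step 6: stack=$ a c S N  input=c a $  — expand N ::= ε
step 7: stack=$ a c S  input=c a $  — expand S ::= ε
step 8: stack=$ a c  input=c a $  — match c
Stack after step 8: $ a (top = a).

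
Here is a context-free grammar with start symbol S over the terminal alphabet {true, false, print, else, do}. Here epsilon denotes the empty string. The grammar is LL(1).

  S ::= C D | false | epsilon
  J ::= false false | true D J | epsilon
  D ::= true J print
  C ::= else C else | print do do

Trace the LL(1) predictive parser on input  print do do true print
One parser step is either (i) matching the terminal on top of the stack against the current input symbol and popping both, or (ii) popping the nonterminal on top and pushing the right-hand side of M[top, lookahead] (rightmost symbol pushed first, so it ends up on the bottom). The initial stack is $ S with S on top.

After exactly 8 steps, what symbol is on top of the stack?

step 1: stack=$ S  input=print do do true print $  — expand S ::= C D
step 2: stack=$ D C  input=print do do true print $  — expand C ::= print do do
step 3: stack=$ D do do print  input=print do do true print $  — match print
step 4: stack=$ D do do  input=do do true print $  — match do
step 5: stack=$ D do  input=do true print $  — match do
step 6: stack=$ D  input=true print $  — expand D ::= true J print
step 7: stack=$ print J true  input=true print $  — match true
step 8: stack=$ print J  input=print $  — expand J ::= epsilon
Stack after step 8: $ print (top = print).

print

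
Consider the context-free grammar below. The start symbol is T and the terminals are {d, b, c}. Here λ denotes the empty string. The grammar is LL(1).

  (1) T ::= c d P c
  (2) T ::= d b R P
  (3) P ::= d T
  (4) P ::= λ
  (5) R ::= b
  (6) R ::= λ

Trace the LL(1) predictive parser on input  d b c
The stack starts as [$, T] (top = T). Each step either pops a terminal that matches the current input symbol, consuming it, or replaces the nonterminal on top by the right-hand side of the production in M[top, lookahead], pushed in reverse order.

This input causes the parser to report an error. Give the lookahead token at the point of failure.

c

step 1: stack=$ T  input=d b c $  — expand T ::= d b R P
step 2: stack=$ P R b d  input=d b c $  — match d
step 3: stack=$ P R b  input=b c $  — match b
step 4: stack=$ P R  input=c $  — expand R ::= λ
step 5: stack=$ P  input=c $  — expand P ::= λ
step 6: stack=$  input=c $  — error: stack empty but input remains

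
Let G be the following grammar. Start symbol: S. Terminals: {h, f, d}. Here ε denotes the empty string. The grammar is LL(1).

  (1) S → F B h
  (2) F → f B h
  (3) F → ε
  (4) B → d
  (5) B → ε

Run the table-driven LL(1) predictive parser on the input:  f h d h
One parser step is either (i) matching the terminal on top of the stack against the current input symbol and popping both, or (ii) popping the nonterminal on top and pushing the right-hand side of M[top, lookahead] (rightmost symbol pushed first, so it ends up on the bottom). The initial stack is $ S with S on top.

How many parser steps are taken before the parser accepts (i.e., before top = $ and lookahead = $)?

     Stack        Input      Action
  1  $ S          f h d h $  expand S → F B h
  2  $ h B F      f h d h $  expand F → f B h
  3  $ h B h B f  f h d h $  match f
  4  $ h B h B    h d h $    expand B → ε
  5  $ h B h      h d h $    match h
  6  $ h B        d h $      expand B → d
  7  $ h d        d h $      match d
  8  $ h          h $        match h
Accept reached after 8 steps.

8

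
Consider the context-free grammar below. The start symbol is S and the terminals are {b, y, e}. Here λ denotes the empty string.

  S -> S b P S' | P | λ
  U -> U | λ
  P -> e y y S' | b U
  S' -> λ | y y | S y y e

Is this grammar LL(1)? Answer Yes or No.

No

FIRST(S) = {λ, b, e}
FIRST(U) = {λ}
FIRST(P) = {b, e}
FIRST(S') = {λ, b, e, y}
FOLLOW(S) = {$, b, y}
FOLLOW(U) = {$, b, e, y}
FOLLOW(P) = {$, b, e, y}
FOLLOW(S') = {$, b, e, y}
Cell M[S, b] receives both S -> S b P S' and S -> P and S -> λ — the grammar is not LL(1).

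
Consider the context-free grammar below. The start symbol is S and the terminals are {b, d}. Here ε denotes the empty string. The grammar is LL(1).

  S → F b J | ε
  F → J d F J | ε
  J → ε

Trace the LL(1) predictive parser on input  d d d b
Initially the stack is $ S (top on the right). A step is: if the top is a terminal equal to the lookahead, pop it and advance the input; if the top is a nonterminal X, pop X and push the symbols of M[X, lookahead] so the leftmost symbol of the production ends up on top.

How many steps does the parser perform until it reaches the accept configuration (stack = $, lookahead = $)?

      Stack              Input      Action
   1  $ S                d d d b $  expand S → F b J
   2  $ J b F            d d d b $  expand F → J d F J
   3  $ J b J F d J      d d d b $  expand J → ε
   4  $ J b J F d        d d d b $  match d
   5  $ J b J F          d d b $    expand F → J d F J
   6  $ J b J J F d J    d d b $    expand J → ε
   7  $ J b J J F d      d d b $    match d
   8  $ J b J J F        d b $      expand F → J d F J
   9  $ J b J J J F d J  d b $      expand J → ε
  10  $ J b J J J F d    d b $      match d
  11  $ J b J J J F      b $        expand F → ε
  12  $ J b J J J        b $        expand J → ε
  13  $ J b J J          b $        expand J → ε
  14  $ J b J            b $        expand J → ε
  15  $ J b              b $        match b
  16  $ J                $          expand J → ε
Accept reached after 16 steps.

16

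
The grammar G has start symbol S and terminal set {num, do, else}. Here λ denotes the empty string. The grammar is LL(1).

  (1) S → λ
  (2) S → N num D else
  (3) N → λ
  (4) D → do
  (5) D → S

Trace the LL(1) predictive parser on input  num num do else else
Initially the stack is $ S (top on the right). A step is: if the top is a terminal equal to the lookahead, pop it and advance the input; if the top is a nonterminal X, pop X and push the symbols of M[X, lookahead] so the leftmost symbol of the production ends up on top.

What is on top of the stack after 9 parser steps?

step 1: stack=$ S  input=num num do else else $  — expand S → N num D else
step 2: stack=$ else D num N  input=num num do else else $  — expand N → λ
step 3: stack=$ else D num  input=num num do else else $  — match num
step 4: stack=$ else D  input=num do else else $  — expand D → S
step 5: stack=$ else S  input=num do else else $  — expand S → N num D else
step 6: stack=$ else else D num N  input=num do else else $  — expand N → λ
step 7: stack=$ else else D num  input=num do else else $  — match num
step 8: stack=$ else else D  input=do else else $  — expand D → do
step 9: stack=$ else else do  input=do else else $  — match do
Stack after step 9: $ else else (top = else).

else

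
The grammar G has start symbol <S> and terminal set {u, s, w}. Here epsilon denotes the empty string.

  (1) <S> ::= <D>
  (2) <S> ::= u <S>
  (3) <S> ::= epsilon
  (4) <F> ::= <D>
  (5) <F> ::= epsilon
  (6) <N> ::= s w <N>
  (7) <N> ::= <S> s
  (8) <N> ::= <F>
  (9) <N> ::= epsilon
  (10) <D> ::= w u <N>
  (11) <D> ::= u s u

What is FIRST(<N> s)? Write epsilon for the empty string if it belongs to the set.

{s, u, w}

FIRST(<D>): from <D>::=w u <N> we get {w}; from <D>::=u s u we get {u}. So FIRST(<D>) = {u, w}.
FIRST(<S>): from <S>::=<D> we get {u, w}; from <S>::=u <S> we get {u}; from <S>::=epsilon we get {epsilon}. So FIRST(<S>) = {epsilon, u, w}.
FIRST(<F>): from <F>::=<D> we get {u, w}; from <F>::=epsilon we get {epsilon}. So FIRST(<F>) = {epsilon, u, w}.
FIRST(<N>): from <N>::=s w <N> we get {s}; from <N>::=<S> s we get {s, u, w}; from <N>::=<F> we get {epsilon, u, w}; from <N>::=epsilon we get {epsilon}. So FIRST(<N>) = {epsilon, s, u, w}.
FIRST(<N> s): take FIRST of each symbol in turn, carrying on past any symbol whose FIRST contains epsilon; result {s, u, w}.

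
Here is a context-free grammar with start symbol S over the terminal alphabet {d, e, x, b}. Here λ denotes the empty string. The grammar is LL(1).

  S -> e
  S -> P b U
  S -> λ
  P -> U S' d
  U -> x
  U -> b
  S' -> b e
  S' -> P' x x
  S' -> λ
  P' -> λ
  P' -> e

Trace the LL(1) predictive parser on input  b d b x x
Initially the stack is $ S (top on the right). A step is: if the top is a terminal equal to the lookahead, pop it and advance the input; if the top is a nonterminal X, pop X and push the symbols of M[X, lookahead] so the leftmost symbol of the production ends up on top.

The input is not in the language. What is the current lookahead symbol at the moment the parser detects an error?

step 1: stack=$ S  input=b d b x x $  — expand S -> P b U
step 2: stack=$ U b P  input=b d b x x $  — expand P -> U S' d
step 3: stack=$ U b d S' U  input=b d b x x $  — expand U -> b
step 4: stack=$ U b d S' b  input=b d b x x $  — match b
step 5: stack=$ U b d S'  input=d b x x $  — expand S' -> λ
step 6: stack=$ U b d  input=d b x x $  — match d
step 7: stack=$ U b  input=b x x $  — match b
step 8: stack=$ U  input=x x $  — expand U -> x
step 9: stack=$ x  input=x x $  — match x
step 10: stack=$  input=x $  — error: stack empty but input remains

x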